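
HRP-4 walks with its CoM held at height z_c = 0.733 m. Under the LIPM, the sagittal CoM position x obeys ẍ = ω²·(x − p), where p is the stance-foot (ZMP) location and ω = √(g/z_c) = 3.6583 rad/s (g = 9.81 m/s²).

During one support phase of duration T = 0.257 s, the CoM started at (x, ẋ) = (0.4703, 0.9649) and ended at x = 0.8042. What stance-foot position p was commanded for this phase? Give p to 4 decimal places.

ωT = 3.6583·0.257 = 0.940183; cosh(ωT) = 1.475503, sinh(ωT) = 1.084947
x(T) = p + (x₀−p)·cosh(ωT) + (ẋ₀/ω)·sinh(ωT) ⇒ p·(1 − cosh) = x(T) − x₀·cosh − (ẋ₀/ω)·sinh
numerator   = 0.8042 − (0.4703)·1.475503 − (0.9649/3.6583)·1.084947 = -0.175891
denominator = 1 − 1.475503 = -0.475503
p = -0.175891 / -0.475503 = 0.3699

p = 0.3699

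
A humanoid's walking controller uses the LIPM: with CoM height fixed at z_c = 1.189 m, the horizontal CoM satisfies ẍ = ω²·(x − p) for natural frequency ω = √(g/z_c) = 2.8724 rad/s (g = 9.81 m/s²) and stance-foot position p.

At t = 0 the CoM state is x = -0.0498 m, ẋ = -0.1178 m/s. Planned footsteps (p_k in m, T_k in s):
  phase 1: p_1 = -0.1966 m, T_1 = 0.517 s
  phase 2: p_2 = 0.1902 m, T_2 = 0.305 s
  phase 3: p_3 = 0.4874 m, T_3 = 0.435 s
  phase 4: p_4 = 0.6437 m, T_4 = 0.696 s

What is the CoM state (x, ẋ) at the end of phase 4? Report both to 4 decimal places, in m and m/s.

phase 1: p=-0.1966, T=0.517, ωT=1.485031, cosh=2.320798, sinh=2.094303; start (x,ẋ)=(-0.049800, -0.117800) → end (x,ẋ)=(0.058204, 0.609711)
phase 2: p=0.1902, T=0.305, ωT=0.876082, cosh=1.408942, sinh=0.992531; start (x,ẋ)=(0.058204, 0.609711) → end (x,ẋ)=(0.214905, 0.482734)
phase 3: p=0.4874, T=0.435, ωT=1.249494, cosh=1.887614, sinh=1.600964; start (x,ẋ)=(0.214905, 0.482734) → end (x,ẋ)=(0.242091, -0.341884)
phase 4: p=0.6437, T=0.696, ωT=1.999190, cosh=3.759261, sinh=3.623816; start (x,ẋ)=(0.242091, -0.341884) → end (x,ẋ)=(-1.297372, -5.465596)

x = -1.2974, ẋ = -5.4656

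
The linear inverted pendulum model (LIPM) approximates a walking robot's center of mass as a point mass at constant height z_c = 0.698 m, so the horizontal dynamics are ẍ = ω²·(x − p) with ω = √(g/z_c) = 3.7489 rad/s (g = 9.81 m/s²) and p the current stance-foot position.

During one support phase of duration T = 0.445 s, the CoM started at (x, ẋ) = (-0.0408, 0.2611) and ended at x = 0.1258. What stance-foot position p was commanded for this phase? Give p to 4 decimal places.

ωT = 3.7489·0.445 = 1.668260; cosh(ωT) = 2.745755, sinh(ωT) = 2.557180
x(T) = p + (x₀−p)·cosh(ωT) + (ẋ₀/ω)·sinh(ωT) ⇒ p·(1 − cosh) = x(T) − x₀·cosh − (ẋ₀/ω)·sinh
numerator   = 0.1258 − (-0.0408)·2.745755 − (0.2611/3.7489)·2.557180 = 0.059727
denominator = 1 − 2.745755 = -1.745755
p = 0.059727 / -1.745755 = -0.0342

p = -0.0342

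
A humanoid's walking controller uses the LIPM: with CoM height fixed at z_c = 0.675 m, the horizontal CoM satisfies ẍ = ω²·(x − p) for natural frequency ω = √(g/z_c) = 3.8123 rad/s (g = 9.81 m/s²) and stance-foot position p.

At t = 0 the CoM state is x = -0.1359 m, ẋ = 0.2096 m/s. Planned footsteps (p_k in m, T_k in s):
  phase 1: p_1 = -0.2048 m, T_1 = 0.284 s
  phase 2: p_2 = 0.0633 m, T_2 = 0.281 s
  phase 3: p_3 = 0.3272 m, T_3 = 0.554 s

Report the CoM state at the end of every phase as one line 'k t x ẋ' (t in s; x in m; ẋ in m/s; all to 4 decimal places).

1 0.2840 -0.0196 0.6882
2 0.5650 0.1607 0.7154
3 1.1190 0.3934 0.4157

phase 1: p=-0.2048, T=0.284, ωT=1.082693, cosh=1.645652, sinh=1.306969; start (x,ẋ)=(-0.135900, 0.209600) → end (x,ẋ)=(-0.019558, 0.688227)
phase 2: p=0.0633, T=0.281, ωT=1.071256, cosh=1.630811, sinh=1.288233; start (x,ẋ)=(-0.019558, 0.688227) → end (x,ẋ)=(0.160737, 0.715444)
phase 3: p=0.3272, T=0.554, ωT=2.112014, cosh=4.192933, sinh=4.071939; start (x,ẋ)=(0.160737, 0.715444) → end (x,ẋ)=(0.393402, 0.415731)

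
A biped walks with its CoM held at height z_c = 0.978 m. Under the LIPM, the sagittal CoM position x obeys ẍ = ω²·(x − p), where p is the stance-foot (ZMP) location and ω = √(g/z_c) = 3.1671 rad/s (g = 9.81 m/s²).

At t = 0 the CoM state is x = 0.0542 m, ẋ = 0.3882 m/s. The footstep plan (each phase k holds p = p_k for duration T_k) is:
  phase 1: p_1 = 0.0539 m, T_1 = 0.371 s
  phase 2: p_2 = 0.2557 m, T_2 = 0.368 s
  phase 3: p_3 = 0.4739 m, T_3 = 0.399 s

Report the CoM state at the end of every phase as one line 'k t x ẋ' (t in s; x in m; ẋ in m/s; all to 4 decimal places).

1 0.3710 0.2340 0.6899
2 0.7390 0.5328 1.1142
3 1.1380 1.1592 2.4324

phase 1: p=0.0539, T=0.371, ωT=1.174994, cosh=1.773472, sinh=1.464652; start (x,ẋ)=(0.054200, 0.388200) → end (x,ẋ)=(0.233958, 0.689854)
phase 2: p=0.2557, T=0.368, ωT=1.165493, cosh=1.759636, sinh=1.447867; start (x,ẋ)=(0.233958, 0.689854) → end (x,ẋ)=(0.532815, 1.114194)
phase 3: p=0.4739, T=0.399, ωT=1.263673, cosh=1.910504, sinh=1.627890; start (x,ẋ)=(0.532815, 1.114194) → end (x,ẋ)=(1.159153, 2.432420)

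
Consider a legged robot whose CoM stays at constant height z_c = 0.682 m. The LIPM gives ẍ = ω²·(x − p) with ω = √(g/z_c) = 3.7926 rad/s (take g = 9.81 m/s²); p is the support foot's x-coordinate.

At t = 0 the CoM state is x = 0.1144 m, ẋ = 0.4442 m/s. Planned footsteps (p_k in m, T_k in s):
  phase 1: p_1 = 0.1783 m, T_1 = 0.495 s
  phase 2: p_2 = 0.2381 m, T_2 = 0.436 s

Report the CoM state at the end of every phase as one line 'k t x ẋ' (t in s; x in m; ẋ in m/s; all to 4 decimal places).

phase 1: p=0.1783, T=0.495, ωT=1.877337, cosh=3.344537, sinh=3.191540; start (x,ẋ)=(0.114400, 0.444200) → end (x,ẋ)=(0.338386, 0.712183)
phase 2: p=0.2381, T=0.436, ωT=1.653574, cosh=2.708493, sinh=2.517128; start (x,ẋ)=(0.338386, 0.712183) → end (x,ẋ)=(0.982396, 2.886320)

1 0.4950 0.3384 0.7122
2 0.9310 0.9824 2.8863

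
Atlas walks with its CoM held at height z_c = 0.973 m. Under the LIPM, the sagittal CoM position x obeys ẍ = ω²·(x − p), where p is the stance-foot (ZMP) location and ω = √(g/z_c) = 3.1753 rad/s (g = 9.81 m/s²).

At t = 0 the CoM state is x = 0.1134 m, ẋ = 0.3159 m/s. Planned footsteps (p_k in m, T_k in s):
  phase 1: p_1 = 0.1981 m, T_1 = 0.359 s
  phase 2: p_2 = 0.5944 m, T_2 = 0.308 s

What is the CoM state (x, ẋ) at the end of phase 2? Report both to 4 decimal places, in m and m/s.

phase 1: p=0.1981, T=0.359, ωT=1.139933, cosh=1.723199, sinh=1.403359; start (x,ẋ)=(0.113400, 0.315900) → end (x,ẋ)=(0.191760, 0.166928)
phase 2: p=0.5944, T=0.308, ωT=0.977992, cosh=1.517589, sinh=1.141524; start (x,ẋ)=(0.191760, 0.166928) → end (x,ẋ)=(0.043370, -1.206111)

x = 0.0434, ẋ = -1.2061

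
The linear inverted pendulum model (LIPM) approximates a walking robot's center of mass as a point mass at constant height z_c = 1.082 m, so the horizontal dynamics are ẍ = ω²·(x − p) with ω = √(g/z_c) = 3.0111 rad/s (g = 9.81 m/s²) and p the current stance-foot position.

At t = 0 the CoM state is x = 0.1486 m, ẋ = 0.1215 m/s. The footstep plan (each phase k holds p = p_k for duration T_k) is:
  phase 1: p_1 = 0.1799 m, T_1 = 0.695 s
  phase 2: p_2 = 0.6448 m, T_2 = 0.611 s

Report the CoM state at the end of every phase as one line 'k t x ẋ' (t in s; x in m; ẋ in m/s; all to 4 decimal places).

1 0.6950 0.2122 0.1238
2 1.3060 -0.6252 -3.5975

phase 1: p=0.1799, T=0.695, ωT=2.092714, cosh=4.115122, sinh=3.991770; start (x,ẋ)=(0.148600, 0.121500) → end (x,ẋ)=(0.212167, 0.123773)
phase 2: p=0.6448, T=0.611, ωT=1.839782, cosh=3.227009, sinh=3.068157; start (x,ẋ)=(0.212167, 0.123773) → end (x,ẋ)=(-0.625191, -3.597471)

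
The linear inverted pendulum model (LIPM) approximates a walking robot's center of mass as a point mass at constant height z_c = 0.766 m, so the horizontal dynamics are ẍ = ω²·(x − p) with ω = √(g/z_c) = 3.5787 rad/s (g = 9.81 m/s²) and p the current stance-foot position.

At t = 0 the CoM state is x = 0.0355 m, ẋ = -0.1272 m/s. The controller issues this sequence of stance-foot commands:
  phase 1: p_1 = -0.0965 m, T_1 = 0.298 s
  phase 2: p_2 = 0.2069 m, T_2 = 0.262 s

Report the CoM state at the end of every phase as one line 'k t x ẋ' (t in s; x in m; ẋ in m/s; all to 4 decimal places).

phase 1: p=-0.0965, T=0.298, ωT=1.066453, cosh=1.624642, sinh=1.280414; start (x,ẋ)=(0.035500, -0.127200) → end (x,ẋ)=(0.072442, 0.398198)
phase 2: p=0.2069, T=0.262, ωT=0.937619, cosh=1.472727, sinh=1.081168; start (x,ẋ)=(0.072442, 0.398198) → end (x,ẋ)=(0.129181, 0.066196)

1 0.2980 0.0724 0.3982
2 0.5600 0.1292 0.0662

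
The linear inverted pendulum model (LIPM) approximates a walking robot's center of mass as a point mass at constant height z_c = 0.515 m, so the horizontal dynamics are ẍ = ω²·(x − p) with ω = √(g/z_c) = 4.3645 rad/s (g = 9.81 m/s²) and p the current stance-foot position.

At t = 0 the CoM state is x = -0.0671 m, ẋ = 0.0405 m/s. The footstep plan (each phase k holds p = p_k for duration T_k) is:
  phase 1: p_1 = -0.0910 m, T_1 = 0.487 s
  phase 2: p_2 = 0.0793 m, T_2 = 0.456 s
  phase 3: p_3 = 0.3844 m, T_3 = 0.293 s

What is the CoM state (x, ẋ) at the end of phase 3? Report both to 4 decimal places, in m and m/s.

x = 1.2055, ẋ = 3.9825

phase 1: p=-0.0910, T=0.487, ωT=2.125511, cosh=4.248277, sinh=4.128905; start (x,ẋ)=(-0.067100, 0.040500) → end (x,ẋ)=(0.048848, 0.602748)
phase 2: p=0.0793, T=0.456, ωT=1.990212, cosh=3.726876, sinh=3.590209; start (x,ẋ)=(0.048848, 0.602748) → end (x,ẋ)=(0.461624, 1.769193)
phase 3: p=0.3844, T=0.293, ωT=1.278798, cosh=1.935346, sinh=1.656975; start (x,ẋ)=(0.461624, 1.769193) → end (x,ẋ)=(1.205526, 3.982475)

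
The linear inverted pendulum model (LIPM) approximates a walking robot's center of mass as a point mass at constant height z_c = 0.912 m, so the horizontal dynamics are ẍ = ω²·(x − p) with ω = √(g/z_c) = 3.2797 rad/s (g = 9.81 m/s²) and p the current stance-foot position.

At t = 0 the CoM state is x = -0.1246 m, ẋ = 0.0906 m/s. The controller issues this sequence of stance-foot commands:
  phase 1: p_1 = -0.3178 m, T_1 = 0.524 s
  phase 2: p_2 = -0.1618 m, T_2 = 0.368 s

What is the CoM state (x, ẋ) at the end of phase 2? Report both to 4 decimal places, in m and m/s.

phase 1: p=-0.3178, T=0.524, ωT=1.718563, cosh=2.877916, sinh=2.698592; start (x,ẋ)=(-0.124600, 0.090600) → end (x,ẋ)=(0.312761, 1.970670)
phase 2: p=-0.1618, T=0.368, ωT=1.206930, cosh=1.821159, sinh=1.522045; start (x,ẋ)=(0.312761, 1.970670) → end (x,ẋ)=(1.617000, 5.957839)

x = 1.6170, ẋ = 5.9578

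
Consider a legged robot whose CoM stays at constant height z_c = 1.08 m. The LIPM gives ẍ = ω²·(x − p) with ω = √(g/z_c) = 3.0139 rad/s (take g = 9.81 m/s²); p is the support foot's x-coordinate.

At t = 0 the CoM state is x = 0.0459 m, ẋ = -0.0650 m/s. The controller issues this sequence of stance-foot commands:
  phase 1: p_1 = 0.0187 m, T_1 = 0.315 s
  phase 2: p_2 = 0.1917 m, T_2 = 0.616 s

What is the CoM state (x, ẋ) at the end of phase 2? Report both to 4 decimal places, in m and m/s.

phase 1: p=0.0187, T=0.315, ωT=0.949379, cosh=1.485542, sinh=1.098561; start (x,ẋ)=(0.045900, -0.065000) → end (x,ẋ)=(0.035414, -0.006502)
phase 2: p=0.1917, T=0.616, ωT=1.856562, cosh=3.278951, sinh=3.122742; start (x,ẋ)=(0.035414, -0.006502) → end (x,ẋ)=(-0.327490, -1.492224)

x = -0.3275, ẋ = -1.4922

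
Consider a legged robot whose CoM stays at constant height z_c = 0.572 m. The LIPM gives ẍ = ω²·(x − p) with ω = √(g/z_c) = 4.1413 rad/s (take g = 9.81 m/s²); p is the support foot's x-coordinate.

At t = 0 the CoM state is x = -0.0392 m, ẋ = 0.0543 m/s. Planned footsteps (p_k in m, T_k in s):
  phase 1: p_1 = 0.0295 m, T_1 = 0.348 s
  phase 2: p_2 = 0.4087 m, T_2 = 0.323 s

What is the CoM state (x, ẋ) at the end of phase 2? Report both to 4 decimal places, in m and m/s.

phase 1: p=0.0295, T=0.348, ωT=1.441172, cosh=2.231149, sinh=1.994498; start (x,ẋ)=(-0.039200, 0.054300) → end (x,ẋ)=(-0.097628, -0.446298)
phase 2: p=0.4087, T=0.323, ωT=1.337640, cosh=2.036253, sinh=1.773788; start (x,ẋ)=(-0.097628, -0.446298) → end (x,ẋ)=(-0.813469, -4.628157)

x = -0.8135, ẋ = -4.6282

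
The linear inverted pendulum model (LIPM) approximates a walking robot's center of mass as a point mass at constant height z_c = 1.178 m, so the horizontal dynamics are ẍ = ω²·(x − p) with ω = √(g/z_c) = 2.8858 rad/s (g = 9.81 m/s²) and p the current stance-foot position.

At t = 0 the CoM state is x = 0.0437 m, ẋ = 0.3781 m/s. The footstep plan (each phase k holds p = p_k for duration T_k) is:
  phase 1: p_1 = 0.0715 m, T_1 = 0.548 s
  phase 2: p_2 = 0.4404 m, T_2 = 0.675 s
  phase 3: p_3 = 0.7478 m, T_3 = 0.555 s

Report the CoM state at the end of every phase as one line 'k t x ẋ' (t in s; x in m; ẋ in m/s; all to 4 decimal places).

1 0.5480 0.3061 0.7712
2 1.2230 0.8780 1.4281
3 1.7780 2.2616 4.5805

phase 1: p=0.0715, T=0.548, ωT=1.581418, cosh=2.533765, sinh=2.328082; start (x,ẋ)=(0.043700, 0.378100) → end (x,ẋ)=(0.306089, 0.771246)
phase 2: p=0.4404, T=0.675, ωT=1.947915, cosh=3.578310, sinh=3.435739; start (x,ẋ)=(0.306089, 0.771246) → end (x,ẋ)=(0.878012, 1.428078)
phase 3: p=0.7478, T=0.555, ωT=1.601619, cosh=2.581314, sinh=2.379744; start (x,ẋ)=(0.878012, 1.428078) → end (x,ẋ)=(2.261567, 4.580544)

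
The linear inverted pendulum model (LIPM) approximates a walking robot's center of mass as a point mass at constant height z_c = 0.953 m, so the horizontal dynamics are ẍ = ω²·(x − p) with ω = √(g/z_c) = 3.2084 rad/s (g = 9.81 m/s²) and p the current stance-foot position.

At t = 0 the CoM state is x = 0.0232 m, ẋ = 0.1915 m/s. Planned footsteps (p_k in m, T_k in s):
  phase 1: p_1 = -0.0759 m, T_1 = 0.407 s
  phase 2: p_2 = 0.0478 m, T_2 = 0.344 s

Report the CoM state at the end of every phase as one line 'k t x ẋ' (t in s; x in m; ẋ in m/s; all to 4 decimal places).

1 0.4070 0.2225 0.9230
2 0.7510 0.7261 2.2965

phase 1: p=-0.0759, T=0.407, ωT=1.305819, cosh=1.980830, sinh=1.709880; start (x,ẋ)=(0.023200, 0.191500) → end (x,ẋ)=(0.222458, 0.922989)
phase 2: p=0.0478, T=0.344, ωT=1.103690, cosh=1.673458, sinh=1.341813; start (x,ẋ)=(0.222458, 0.922989) → end (x,ẋ)=(0.726094, 2.296499)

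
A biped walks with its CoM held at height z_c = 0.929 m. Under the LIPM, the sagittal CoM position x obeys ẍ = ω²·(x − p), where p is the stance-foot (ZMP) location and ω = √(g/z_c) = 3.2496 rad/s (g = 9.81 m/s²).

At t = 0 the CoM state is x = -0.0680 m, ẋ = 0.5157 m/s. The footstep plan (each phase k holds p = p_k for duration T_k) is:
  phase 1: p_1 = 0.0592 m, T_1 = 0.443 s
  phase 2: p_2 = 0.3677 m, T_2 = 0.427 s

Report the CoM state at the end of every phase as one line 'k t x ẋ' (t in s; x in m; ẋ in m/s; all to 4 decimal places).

phase 1: p=0.0592, T=0.443, ωT=1.439573, cosh=2.227961, sinh=1.990932; start (x,ẋ)=(-0.068000, 0.515700) → end (x,ẋ)=(0.091757, 0.326010)
phase 2: p=0.3677, T=0.427, ωT=1.387579, cosh=2.127411, sinh=1.877732; start (x,ẋ)=(0.091757, 0.326010) → end (x,ẋ)=(-0.030964, -0.990213)

1 0.4430 0.0918 0.3260
2 0.8700 -0.0310 -0.9902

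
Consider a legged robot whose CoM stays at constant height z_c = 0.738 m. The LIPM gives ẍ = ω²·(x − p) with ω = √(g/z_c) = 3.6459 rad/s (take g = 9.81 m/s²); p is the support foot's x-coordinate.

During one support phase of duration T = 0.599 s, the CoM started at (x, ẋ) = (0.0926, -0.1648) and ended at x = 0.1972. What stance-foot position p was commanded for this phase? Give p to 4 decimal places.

p = 0.0060

ωT = 3.6459·0.599 = 2.183894; cosh(ωT) = 4.496712, sinh(ωT) = 4.384110
x(T) = p + (x₀−p)·cosh(ωT) + (ẋ₀/ω)·sinh(ωT) ⇒ p·(1 − cosh) = x(T) − x₀·cosh − (ẋ₀/ω)·sinh
numerator   = 0.1972 − (0.0926)·4.496712 − (-0.1648/3.6459)·4.384110 = -0.021027
denominator = 1 − 4.496712 = -3.496712
p = -0.021027 / -3.496712 = 0.0060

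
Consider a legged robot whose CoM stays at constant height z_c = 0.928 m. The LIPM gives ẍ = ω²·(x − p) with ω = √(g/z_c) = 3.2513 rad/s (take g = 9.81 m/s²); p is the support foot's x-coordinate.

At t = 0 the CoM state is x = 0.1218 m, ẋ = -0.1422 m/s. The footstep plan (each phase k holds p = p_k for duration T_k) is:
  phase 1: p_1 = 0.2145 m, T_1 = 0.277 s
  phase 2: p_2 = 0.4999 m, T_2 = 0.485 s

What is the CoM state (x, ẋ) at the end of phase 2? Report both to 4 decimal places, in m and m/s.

x = -1.0349, ẋ = -4.7849

phase 1: p=0.2145, T=0.277, ωT=0.900610, cosh=1.433713, sinh=1.027391; start (x,ẋ)=(0.121800, -0.142200) → end (x,ẋ)=(0.036660, -0.513525)
phase 2: p=0.4999, T=0.485, ωT=1.576880, cosh=2.523227, sinh=2.316608; start (x,ẋ)=(0.036660, -0.513525) → end (x,ẋ)=(-1.034854, -4.784854)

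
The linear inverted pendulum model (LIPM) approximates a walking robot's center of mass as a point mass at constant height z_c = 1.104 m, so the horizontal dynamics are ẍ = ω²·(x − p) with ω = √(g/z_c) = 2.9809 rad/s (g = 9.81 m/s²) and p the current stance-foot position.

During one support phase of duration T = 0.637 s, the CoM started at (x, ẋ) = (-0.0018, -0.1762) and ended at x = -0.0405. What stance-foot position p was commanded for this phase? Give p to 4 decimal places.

p = -0.0657

ωT = 2.9809·0.637 = 1.898833; cosh(ωT) = 3.413921, sinh(ωT) = 3.264178
x(T) = p + (x₀−p)·cosh(ωT) + (ẋ₀/ω)·sinh(ωT) ⇒ p·(1 − cosh) = x(T) − x₀·cosh − (ẋ₀/ω)·sinh
numerator   = -0.0405 − (-0.0018)·3.413921 − (-0.1762/2.9809)·3.264178 = 0.158590
denominator = 1 − 3.413921 = -2.413921
p = 0.158590 / -2.413921 = -0.0657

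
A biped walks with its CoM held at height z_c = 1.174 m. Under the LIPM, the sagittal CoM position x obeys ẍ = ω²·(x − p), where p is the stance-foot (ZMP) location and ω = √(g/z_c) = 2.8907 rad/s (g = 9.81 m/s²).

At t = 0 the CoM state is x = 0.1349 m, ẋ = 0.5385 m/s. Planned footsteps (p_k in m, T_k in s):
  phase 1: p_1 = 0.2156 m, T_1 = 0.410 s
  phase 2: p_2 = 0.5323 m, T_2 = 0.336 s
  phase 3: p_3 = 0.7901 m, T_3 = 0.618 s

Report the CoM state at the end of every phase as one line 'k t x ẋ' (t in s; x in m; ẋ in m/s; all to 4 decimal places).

1 0.4100 0.3475 0.6172
2 0.7460 0.4948 0.3276
3 1.3640 0.2128 -1.4708

phase 1: p=0.2156, T=0.410, ωT=1.185187, cosh=1.788494, sinh=1.482805; start (x,ẋ)=(0.134900, 0.538500) → end (x,ẋ)=(0.347496, 0.617196)
phase 2: p=0.5323, T=0.336, ωT=0.971275, cosh=1.509955, sinh=1.131355; start (x,ẋ)=(0.347496, 0.617196) → end (x,ẋ)=(0.494811, 0.327553)
phase 3: p=0.7901, T=0.618, ωT=1.786453, cosh=3.067898, sinh=2.900345; start (x,ẋ)=(0.494811, 0.327553) → end (x,ẋ)=(0.212829, -1.470813)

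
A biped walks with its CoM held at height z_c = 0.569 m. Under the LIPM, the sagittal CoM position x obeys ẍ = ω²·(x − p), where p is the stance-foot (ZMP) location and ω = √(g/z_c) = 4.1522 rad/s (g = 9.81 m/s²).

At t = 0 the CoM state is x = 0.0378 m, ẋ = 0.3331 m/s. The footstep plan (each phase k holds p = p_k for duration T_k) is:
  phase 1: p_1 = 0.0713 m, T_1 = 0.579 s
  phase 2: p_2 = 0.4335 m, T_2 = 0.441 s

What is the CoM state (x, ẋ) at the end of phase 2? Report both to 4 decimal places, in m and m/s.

x = 0.8872, ẋ = 2.1317

phase 1: p=0.0713, T=0.579, ωT=2.404124, cosh=5.579536, sinh=5.489191; start (x,ẋ)=(0.037800, 0.333100) → end (x,ẋ)=(0.324742, 1.095004)
phase 2: p=0.4335, T=0.441, ωT=1.831120, cosh=3.200554, sinh=3.040320; start (x,ẋ)=(0.324742, 1.095004) → end (x,ẋ)=(0.887198, 2.131662)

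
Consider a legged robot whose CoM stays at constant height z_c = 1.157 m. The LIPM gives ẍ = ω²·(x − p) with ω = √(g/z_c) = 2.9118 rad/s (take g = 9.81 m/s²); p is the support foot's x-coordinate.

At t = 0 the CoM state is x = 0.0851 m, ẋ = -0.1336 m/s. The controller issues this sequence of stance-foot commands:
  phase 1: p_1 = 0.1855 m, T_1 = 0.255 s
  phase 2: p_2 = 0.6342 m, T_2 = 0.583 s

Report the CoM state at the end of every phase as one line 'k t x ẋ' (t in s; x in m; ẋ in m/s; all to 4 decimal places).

1 0.2550 0.0188 -0.4097
2 0.8380 -1.4736 -5.8844

phase 1: p=0.1855, T=0.255, ωT=0.742509, cosh=1.288560, sinh=0.812641; start (x,ẋ)=(0.085100, -0.133600) → end (x,ẋ)=(0.018843, -0.409723)
phase 2: p=0.6342, T=0.583, ωT=1.697579, cosh=2.821920, sinh=2.638793; start (x,ẋ)=(0.018843, -0.409723) → end (x,ẋ)=(-1.473596, -5.884388)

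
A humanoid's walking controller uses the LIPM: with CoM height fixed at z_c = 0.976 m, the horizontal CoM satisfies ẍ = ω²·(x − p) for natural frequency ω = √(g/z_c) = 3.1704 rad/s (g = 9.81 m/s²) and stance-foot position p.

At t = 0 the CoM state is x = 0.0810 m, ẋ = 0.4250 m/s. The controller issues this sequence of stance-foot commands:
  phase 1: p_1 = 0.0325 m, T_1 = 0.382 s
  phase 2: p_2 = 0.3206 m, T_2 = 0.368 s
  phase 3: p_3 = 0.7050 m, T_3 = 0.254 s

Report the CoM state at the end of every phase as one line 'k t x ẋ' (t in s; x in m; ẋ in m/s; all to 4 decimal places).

phase 1: p=0.0325, T=0.382, ωT=1.211093, cosh=1.827511, sinh=1.529640; start (x,ẋ)=(0.081000, 0.425000) → end (x,ẋ)=(0.326186, 1.011897)
phase 2: p=0.3206, T=0.368, ωT=1.166707, cosh=1.761396, sinh=1.450005; start (x,ẋ)=(0.326186, 1.011897) → end (x,ẋ)=(0.793238, 1.808031)
phase 3: p=0.7050, T=0.254, ωT=0.805282, cosh=1.342144, sinh=0.895182; start (x,ẋ)=(0.793238, 1.808031) → end (x,ẋ)=(1.333937, 2.677065)

1 0.3820 0.3262 1.0119
2 0.7500 0.7932 1.8080
3 1.0040 1.3339 2.6771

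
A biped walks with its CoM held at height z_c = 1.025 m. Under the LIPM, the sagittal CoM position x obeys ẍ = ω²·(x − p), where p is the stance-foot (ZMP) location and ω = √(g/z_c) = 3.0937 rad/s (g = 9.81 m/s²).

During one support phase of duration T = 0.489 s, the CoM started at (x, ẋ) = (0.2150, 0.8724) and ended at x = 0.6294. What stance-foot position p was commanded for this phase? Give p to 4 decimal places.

ωT = 3.0937·0.489 = 1.512819; cosh(ωT) = 2.379900, sinh(ωT) = 2.159611
x(T) = p + (x₀−p)·cosh(ωT) + (ẋ₀/ω)·sinh(ωT) ⇒ p·(1 − cosh) = x(T) − x₀·cosh − (ẋ₀/ω)·sinh
numerator   = 0.6294 − (0.2150)·2.379900 − (0.8724/3.0937)·2.159611 = -0.491273
denominator = 1 − 2.379900 = -1.379900
p = -0.491273 / -1.379900 = 0.3560

p = 0.3560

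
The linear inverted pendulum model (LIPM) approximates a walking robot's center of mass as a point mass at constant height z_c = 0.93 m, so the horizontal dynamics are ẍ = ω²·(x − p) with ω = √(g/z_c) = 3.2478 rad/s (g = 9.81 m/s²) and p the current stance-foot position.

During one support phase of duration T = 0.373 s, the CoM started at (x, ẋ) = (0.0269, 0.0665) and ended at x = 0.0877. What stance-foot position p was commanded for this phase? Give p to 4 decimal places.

p = -0.0087

ωT = 3.2478·0.373 = 1.211429; cosh(ωT) = 1.828026, sinh(ωT) = 1.530255
x(T) = p + (x₀−p)·cosh(ωT) + (ẋ₀/ω)·sinh(ωT) ⇒ p·(1 − cosh) = x(T) − x₀·cosh − (ẋ₀/ω)·sinh
numerator   = 0.0877 − (0.0269)·1.828026 − (0.0665/3.2478)·1.530255 = 0.007194
denominator = 1 − 1.828026 = -0.828026
p = 0.007194 / -0.828026 = -0.0087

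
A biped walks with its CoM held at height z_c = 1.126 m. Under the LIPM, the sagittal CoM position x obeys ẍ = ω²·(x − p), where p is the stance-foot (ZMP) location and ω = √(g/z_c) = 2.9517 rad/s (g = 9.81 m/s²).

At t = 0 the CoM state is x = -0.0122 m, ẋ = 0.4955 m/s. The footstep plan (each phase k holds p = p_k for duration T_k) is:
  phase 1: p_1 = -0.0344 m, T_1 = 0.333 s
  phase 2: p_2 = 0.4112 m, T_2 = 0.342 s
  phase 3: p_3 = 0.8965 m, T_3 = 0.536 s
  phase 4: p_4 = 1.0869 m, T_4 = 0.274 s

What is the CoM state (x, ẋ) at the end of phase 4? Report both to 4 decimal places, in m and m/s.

phase 1: p=-0.0344, T=0.333, ωT=0.982916, cosh=1.523228, sinh=1.149010; start (x,ẋ)=(-0.012200, 0.495500) → end (x,ẋ)=(0.192299, 0.830051)
phase 2: p=0.4112, T=0.342, ωT=1.009481, cosh=1.554293, sinh=1.189885; start (x,ẋ)=(0.192299, 0.830051) → end (x,ẋ)=(0.405573, 0.521323)
phase 3: p=0.8965, T=0.536, ωT=1.582111, cosh=2.535379, sinh=2.329838; start (x,ẋ)=(0.405573, 0.521323) → end (x,ẋ)=(0.063305, -2.054345)
phase 4: p=1.0869, T=0.274, ωT=0.808766, cosh=1.345271, sinh=0.899864; start (x,ẋ)=(0.063305, -2.054345) → end (x,ẋ)=(-0.916406, -5.482450)

x = -0.9164, ẋ = -5.4824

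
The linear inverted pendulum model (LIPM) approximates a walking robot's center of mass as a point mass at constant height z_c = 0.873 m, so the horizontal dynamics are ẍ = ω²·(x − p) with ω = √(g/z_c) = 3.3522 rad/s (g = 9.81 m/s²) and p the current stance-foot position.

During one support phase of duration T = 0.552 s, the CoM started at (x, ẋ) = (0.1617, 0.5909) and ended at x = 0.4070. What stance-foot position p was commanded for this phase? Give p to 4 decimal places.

ωT = 3.3522·0.552 = 1.850414; cosh(ωT) = 3.259814, sinh(ωT) = 3.102642
x(T) = p + (x₀−p)·cosh(ωT) + (ẋ₀/ω)·sinh(ωT) ⇒ p·(1 − cosh) = x(T) − x₀·cosh − (ẋ₀/ω)·sinh
numerator   = 0.4070 − (0.1617)·3.259814 − (0.5909/3.3522)·3.102642 = -0.667022
denominator = 1 − 3.259814 = -2.259814
p = -0.667022 / -2.259814 = 0.2952

p = 0.2952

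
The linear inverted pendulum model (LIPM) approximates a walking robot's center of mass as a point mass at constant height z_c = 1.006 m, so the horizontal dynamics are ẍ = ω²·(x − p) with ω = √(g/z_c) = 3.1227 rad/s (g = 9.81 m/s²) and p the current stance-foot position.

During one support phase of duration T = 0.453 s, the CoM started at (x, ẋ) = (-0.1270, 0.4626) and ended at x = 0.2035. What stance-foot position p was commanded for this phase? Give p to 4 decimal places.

p = -0.1641

ωT = 3.1227·0.453 = 1.414583; cosh(ωT) = 2.178899, sinh(ωT) = 1.935872
x(T) = p + (x₀−p)·cosh(ωT) + (ẋ₀/ω)·sinh(ωT) ⇒ p·(1 − cosh) = x(T) − x₀·cosh − (ẋ₀/ω)·sinh
numerator   = 0.2035 − (-0.1270)·2.178899 − (0.4626/3.1227)·1.935872 = 0.193438
denominator = 1 − 2.178899 = -1.178899
p = 0.193438 / -1.178899 = -0.1641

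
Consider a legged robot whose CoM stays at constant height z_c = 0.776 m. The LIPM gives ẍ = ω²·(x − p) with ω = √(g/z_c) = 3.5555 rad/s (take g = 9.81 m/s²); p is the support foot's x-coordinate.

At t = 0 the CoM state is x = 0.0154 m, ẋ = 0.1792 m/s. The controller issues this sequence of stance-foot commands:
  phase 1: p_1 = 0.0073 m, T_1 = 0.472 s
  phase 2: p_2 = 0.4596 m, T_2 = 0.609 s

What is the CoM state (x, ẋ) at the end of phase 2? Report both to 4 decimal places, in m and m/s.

x = -0.1725, ẋ = -2.0599

phase 1: p=0.0073, T=0.472, ωT=1.678196, cosh=2.771298, sinh=2.584587; start (x,ẋ)=(0.015400, 0.179200) → end (x,ẋ)=(0.160013, 0.571052)
phase 2: p=0.4596, T=0.609, ωT=2.165299, cosh=4.415964, sinh=4.301248; start (x,ẋ)=(0.160013, 0.571052) → end (x,ẋ)=(-0.172540, -2.059871)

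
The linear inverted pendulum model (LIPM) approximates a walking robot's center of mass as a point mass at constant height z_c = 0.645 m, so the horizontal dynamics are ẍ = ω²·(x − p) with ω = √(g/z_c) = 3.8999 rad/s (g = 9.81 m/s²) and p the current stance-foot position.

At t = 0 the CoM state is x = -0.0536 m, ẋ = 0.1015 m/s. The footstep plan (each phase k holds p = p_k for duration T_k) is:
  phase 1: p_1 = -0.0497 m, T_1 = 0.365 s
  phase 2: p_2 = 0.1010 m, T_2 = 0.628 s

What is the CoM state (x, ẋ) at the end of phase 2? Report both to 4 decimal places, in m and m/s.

phase 1: p=-0.0497, T=0.365, ωT=1.423463, cosh=2.196176, sinh=1.955298; start (x,ẋ)=(-0.053600, 0.101500) → end (x,ẋ)=(-0.007376, 0.193173)
phase 2: p=0.1010, T=0.628, ωT=2.449137, cosh=5.832360, sinh=5.745992; start (x,ẋ)=(-0.007376, 0.193173) → end (x,ẋ)=(-0.246473, -1.301921)

x = -0.2465, ẋ = -1.3019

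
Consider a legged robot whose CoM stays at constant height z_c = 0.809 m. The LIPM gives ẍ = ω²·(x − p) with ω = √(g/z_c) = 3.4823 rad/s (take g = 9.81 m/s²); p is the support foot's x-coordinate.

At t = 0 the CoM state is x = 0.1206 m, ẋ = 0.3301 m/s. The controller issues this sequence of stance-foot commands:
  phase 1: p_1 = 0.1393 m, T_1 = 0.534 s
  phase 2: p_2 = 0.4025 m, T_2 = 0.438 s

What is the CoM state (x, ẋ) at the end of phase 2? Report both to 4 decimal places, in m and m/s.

x = 0.8899, ẋ = 1.9101

phase 1: p=0.1393, T=0.534, ωT=1.859548, cosh=3.288289, sinh=3.132546; start (x,ẋ)=(0.120600, 0.330100) → end (x,ẋ)=(0.374755, 0.881476)
phase 2: p=0.4025, T=0.438, ωT=1.525247, cosh=2.406924, sinh=2.189357; start (x,ẋ)=(0.374755, 0.881476) → end (x,ẋ)=(0.889911, 1.910114)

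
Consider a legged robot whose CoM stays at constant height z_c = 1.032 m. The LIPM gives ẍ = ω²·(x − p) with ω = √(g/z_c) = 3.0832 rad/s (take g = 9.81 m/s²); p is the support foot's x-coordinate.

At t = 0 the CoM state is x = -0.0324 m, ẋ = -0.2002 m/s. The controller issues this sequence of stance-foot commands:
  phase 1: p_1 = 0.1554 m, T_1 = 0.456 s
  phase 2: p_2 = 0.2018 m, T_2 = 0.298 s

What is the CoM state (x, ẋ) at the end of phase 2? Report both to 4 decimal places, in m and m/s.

x = -1.1636, ẋ = -4.1156

phase 1: p=0.1554, T=0.456, ωT=1.405939, cosh=2.162246, sinh=1.917110; start (x,ẋ)=(-0.032400, -0.200200) → end (x,ẋ)=(-0.375153, -1.542936)
phase 2: p=0.2018, T=0.298, ωT=0.918794, cosh=1.452633, sinh=1.053632; start (x,ẋ)=(-0.375153, -1.542936) → end (x,ẋ)=(-1.163573, -4.115584)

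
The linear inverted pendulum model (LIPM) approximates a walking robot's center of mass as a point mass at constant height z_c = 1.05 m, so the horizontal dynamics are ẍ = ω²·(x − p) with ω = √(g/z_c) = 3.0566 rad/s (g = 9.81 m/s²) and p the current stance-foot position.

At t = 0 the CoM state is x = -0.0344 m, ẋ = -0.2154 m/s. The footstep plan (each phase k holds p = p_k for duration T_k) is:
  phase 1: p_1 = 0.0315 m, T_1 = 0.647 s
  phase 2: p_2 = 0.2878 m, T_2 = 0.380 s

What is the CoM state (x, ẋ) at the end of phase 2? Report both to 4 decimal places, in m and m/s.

phase 1: p=0.0315, T=0.647, ωT=1.977620, cosh=3.681963, sinh=3.543564; start (x,ẋ)=(-0.034400, -0.215400) → end (x,ẋ)=(-0.460858, -1.506875)
phase 2: p=0.2878, T=0.380, ωT=1.161508, cosh=1.753881, sinh=1.440867; start (x,ẋ)=(-0.460858, -1.506875) → end (x,ẋ)=(-1.735590, -5.940083)

x = -1.7356, ẋ = -5.9401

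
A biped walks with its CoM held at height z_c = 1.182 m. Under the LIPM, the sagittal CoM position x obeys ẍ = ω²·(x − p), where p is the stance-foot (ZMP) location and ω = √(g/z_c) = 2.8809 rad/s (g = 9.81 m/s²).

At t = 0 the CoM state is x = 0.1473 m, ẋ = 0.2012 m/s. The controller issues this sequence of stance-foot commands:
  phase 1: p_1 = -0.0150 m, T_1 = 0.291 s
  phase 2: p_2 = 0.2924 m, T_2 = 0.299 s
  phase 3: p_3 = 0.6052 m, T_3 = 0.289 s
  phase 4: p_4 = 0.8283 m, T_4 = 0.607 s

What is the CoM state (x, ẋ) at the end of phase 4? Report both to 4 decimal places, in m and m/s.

x = 1.6722, ẋ = 2.6358

phase 1: p=-0.0150, T=0.291, ωT=0.838342, cosh=1.372478, sinh=0.940051; start (x,ẋ)=(0.147300, 0.201200) → end (x,ẋ)=(0.273406, 0.715682)
phase 2: p=0.2924, T=0.299, ωT=0.861389, cosh=1.394510, sinh=0.971935; start (x,ẋ)=(0.273406, 0.715682) → end (x,ẋ)=(0.507364, 0.944841)
phase 3: p=0.6052, T=0.289, ωT=0.832580, cosh=1.367085, sinh=0.932159; start (x,ẋ)=(0.507364, 0.944841) → end (x,ẋ)=(0.777167, 1.028943)
phase 4: p=0.8283, T=0.607, ωT=1.748706, cosh=2.960581, sinh=2.786582; start (x,ẋ)=(0.777167, 1.028943) → end (x,ẋ)=(1.672173, 2.635781)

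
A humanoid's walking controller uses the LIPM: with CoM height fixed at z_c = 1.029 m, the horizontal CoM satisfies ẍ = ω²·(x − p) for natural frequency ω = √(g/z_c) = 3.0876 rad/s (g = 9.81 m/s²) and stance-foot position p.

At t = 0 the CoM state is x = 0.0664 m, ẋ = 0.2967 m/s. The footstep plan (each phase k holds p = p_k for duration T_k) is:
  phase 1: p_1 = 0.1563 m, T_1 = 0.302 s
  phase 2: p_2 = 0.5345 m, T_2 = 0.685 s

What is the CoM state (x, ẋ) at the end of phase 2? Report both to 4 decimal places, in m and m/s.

x = -0.9951, ẋ = -4.5546

phase 1: p=0.1563, T=0.302, ωT=0.932455, cosh=1.467163, sinh=1.073577; start (x,ẋ)=(0.066400, 0.296700) → end (x,ẋ)=(0.127566, 0.137309)
phase 2: p=0.5345, T=0.685, ωT=2.115006, cosh=4.205134, sinh=4.084501; start (x,ẋ)=(0.127566, 0.137309) → end (x,ẋ)=(-0.995068, -4.554562)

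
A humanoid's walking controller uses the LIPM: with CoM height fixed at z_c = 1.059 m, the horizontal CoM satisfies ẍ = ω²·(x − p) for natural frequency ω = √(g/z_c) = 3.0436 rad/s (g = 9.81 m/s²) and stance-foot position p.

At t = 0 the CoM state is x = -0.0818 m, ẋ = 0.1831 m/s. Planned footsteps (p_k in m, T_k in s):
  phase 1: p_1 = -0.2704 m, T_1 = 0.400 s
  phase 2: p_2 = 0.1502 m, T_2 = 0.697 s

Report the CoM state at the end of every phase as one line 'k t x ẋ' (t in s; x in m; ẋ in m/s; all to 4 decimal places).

1 0.4000 0.1688 1.2211
2 1.0970 1.8786 5.4000

phase 1: p=-0.2704, T=0.400, ωT=1.217440, cosh=1.837257, sinh=1.541270; start (x,ẋ)=(-0.081800, 0.183100) → end (x,ẋ)=(0.168828, 1.221126)
phase 2: p=0.1502, T=0.697, ωT=2.121389, cosh=4.231292, sinh=4.111427; start (x,ẋ)=(0.168828, 1.221126) → end (x,ẋ)=(1.878571, 5.400045)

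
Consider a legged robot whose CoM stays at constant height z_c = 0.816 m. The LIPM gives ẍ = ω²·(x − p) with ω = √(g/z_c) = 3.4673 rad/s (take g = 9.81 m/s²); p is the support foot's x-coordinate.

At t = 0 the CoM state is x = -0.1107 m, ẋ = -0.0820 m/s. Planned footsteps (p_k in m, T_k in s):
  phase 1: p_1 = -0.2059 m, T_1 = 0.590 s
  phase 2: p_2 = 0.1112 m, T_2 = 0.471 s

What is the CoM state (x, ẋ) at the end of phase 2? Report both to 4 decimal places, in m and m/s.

phase 1: p=-0.2059, T=0.590, ωT=2.045707, cosh=3.931957, sinh=3.802668; start (x,ẋ)=(-0.110700, -0.082000) → end (x,ẋ)=(0.078491, 0.932791)
phase 2: p=0.1112, T=0.471, ωT=1.633098, cosh=2.657518, sinh=2.462195; start (x,ẋ)=(0.078491, 0.932791) → end (x,ẋ)=(0.686667, 2.199666)

x = 0.6867, ẋ = 2.1997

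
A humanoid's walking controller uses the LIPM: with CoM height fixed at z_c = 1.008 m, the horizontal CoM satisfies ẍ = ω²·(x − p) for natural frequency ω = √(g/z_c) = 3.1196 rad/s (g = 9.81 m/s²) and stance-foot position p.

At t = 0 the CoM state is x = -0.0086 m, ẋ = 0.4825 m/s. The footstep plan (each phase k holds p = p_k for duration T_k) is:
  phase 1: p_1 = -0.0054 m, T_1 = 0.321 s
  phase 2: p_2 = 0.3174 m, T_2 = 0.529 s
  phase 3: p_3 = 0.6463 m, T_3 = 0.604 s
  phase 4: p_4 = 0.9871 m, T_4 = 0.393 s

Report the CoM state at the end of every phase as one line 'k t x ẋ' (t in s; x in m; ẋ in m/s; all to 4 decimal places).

1 0.3210 0.1718 0.7336
2 0.8500 0.5139 0.8412
3 1.4540 1.0675 1.5044
4 1.8470 1.8867 3.1744

phase 1: p=-0.0054, T=0.321, ωT=1.001392, cosh=1.544718, sinh=1.177350; start (x,ẋ)=(-0.008600, 0.482500) → end (x,ẋ)=(0.171754, 0.733573)
phase 2: p=0.3174, T=0.529, ωT=1.650268, cosh=2.700188, sinh=2.508190; start (x,ẋ)=(0.171754, 0.733573) → end (x,ẋ)=(0.513929, 0.841174)
phase 3: p=0.6463, T=0.604, ωT=1.884238, cosh=3.366642, sinh=3.214698; start (x,ẋ)=(0.513929, 0.841174) → end (x,ẋ)=(1.067472, 1.504444)
phase 4: p=0.9871, T=0.393, ωT=1.226003, cosh=1.850522, sinh=1.557059; start (x,ẋ)=(1.067472, 1.504444) → end (x,ẋ)=(1.886730, 3.174406)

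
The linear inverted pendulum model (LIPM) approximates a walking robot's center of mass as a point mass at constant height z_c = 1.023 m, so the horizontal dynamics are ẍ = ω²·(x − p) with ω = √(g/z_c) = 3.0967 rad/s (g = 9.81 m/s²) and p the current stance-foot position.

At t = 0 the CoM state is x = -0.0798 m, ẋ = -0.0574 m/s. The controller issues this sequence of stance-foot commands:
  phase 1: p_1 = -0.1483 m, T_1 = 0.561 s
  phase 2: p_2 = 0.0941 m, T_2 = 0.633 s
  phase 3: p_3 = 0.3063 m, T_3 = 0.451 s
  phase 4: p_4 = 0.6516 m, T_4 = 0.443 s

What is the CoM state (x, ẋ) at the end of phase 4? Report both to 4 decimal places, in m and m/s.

x = 0.5755, ẋ = 0.0831

phase 1: p=-0.1483, T=0.561, ωT=1.737249, cosh=2.928847, sinh=2.752843; start (x,ẋ)=(-0.079800, -0.057400) → end (x,ẋ)=(0.001300, 0.415828)
phase 2: p=0.0941, T=0.633, ωT=1.960211, cosh=3.620827, sinh=3.479999; start (x,ẋ)=(0.001300, 0.415828) → end (x,ẋ)=(0.225384, 0.505578)
phase 3: p=0.3063, T=0.451, ωT=1.396612, cosh=2.144458, sinh=1.897025; start (x,ẋ)=(0.225384, 0.505578) → end (x,ẋ)=(0.442494, 0.608849)
phase 4: p=0.6516, T=0.443, ωT=1.371838, cosh=2.098116, sinh=1.844475; start (x,ẋ)=(0.442494, 0.608849) → end (x,ẋ)=(0.575518, 0.083067)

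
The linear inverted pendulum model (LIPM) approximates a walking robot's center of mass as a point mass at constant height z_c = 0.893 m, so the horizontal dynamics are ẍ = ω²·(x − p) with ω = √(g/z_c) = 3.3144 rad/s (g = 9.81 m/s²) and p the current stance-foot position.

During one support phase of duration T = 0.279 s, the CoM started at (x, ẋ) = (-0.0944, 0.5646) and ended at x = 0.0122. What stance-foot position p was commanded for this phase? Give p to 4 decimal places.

ωT = 3.3144·0.279 = 0.924718; cosh(ωT) = 1.458900, sinh(ωT) = 1.062256
x(T) = p + (x₀−p)·cosh(ωT) + (ẋ₀/ω)·sinh(ωT) ⇒ p·(1 − cosh) = x(T) − x₀·cosh − (ẋ₀/ω)·sinh
numerator   = 0.0122 − (-0.0944)·1.458900 − (0.5646/3.3144)·1.062256 = -0.031033
denominator = 1 − 1.458900 = -0.458900
p = -0.031033 / -0.458900 = 0.0676

p = 0.0676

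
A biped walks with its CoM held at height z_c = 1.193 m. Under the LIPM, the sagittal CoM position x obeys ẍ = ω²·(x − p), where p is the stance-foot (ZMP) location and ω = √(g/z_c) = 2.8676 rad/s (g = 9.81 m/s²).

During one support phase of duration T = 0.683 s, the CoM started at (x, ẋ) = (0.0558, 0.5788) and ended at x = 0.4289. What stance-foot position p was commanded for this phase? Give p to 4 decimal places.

ωT = 2.8676·0.683 = 1.958571; cosh(ωT) = 3.615124, sinh(ωT) = 3.474064
x(T) = p + (x₀−p)·cosh(ωT) + (ẋ₀/ω)·sinh(ωT) ⇒ p·(1 − cosh) = x(T) − x₀·cosh − (ẋ₀/ω)·sinh
numerator   = 0.4289 − (0.0558)·3.615124 − (0.5788/2.8676)·3.474064 = -0.474033
denominator = 1 − 3.615124 = -2.615124
p = -0.474033 / -2.615124 = 0.1813

p = 0.1813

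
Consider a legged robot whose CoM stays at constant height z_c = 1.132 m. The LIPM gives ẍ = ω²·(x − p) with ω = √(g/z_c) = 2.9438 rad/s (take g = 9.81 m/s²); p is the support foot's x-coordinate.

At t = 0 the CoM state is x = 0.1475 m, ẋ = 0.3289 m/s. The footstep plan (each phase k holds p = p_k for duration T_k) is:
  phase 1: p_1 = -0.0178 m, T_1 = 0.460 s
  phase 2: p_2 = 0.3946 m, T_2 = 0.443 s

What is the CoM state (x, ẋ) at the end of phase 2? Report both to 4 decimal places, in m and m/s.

x = 1.5576, ẋ = 3.7420

phase 1: p=-0.0178, T=0.460, ωT=1.354148, cosh=2.065813, sinh=1.807646; start (x,ẋ)=(0.147500, 0.328900) → end (x,ẋ)=(0.525641, 1.559065)
phase 2: p=0.3946, T=0.443, ωT=1.304103, cosh=1.977900, sinh=1.706484; start (x,ẋ)=(0.525641, 1.559065) → end (x,ẋ)=(1.557556, 3.741963)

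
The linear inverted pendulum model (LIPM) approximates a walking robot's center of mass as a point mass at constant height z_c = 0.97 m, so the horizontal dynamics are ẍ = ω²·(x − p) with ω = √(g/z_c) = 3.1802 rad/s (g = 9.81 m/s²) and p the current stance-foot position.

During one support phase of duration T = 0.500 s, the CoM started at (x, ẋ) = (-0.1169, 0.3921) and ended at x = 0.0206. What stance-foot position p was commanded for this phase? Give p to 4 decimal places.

ωT = 3.1802·0.500 = 1.590100; cosh(ωT) = 2.554072, sinh(ωT) = 2.350167
x(T) = p + (x₀−p)·cosh(ωT) + (ẋ₀/ω)·sinh(ωT) ⇒ p·(1 − cosh) = x(T) − x₀·cosh − (ẋ₀/ω)·sinh
numerator   = 0.0206 − (-0.1169)·2.554072 − (0.3921/3.1802)·2.350167 = 0.029409
denominator = 1 − 2.554072 = -1.554072
p = 0.029409 / -1.554072 = -0.0189

p = -0.0189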